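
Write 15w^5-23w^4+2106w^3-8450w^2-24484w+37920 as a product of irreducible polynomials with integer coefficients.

Testing divisors of the constant over divisors of the leading coefficient, w = -8/3 is a root, giving the factor (3w+8) and quotient 5w^4-21w^3+758w^2-4838w+4740.
Then w = 5 is a root, giving the factor (w-5) and quotient 5w^3+4w^2+778w-948.
Next, w = 6/5 is a root, so (5w-6) is a factor; dividing leaves w^2+2w+158.
The quadratic w^2+2w+158 has discriminant -628 < 0 and is irreducible over ℤ.

(3w+8)(5w-6)(w-5)(w^2+2w+158)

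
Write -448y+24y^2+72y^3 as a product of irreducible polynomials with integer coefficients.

Pull out the common factor 8y, then factor the remaining trinomial.

8y(3y+8)(3y-7)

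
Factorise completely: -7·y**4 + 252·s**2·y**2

Every term has a factor of 7·y**2. Then 36·s**2 - y**2 = (6·s)² − (y)².

7·y**2·(6·s + y)·(6·s - y)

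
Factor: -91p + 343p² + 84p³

7p(3p + 13)(4p - 1)

Pull out the common factor 7p, then factor the remaining trinomial.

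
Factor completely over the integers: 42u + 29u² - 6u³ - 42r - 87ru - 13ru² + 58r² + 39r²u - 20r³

Group: 4r(-5r² + 11ru + 7r - 6u² - 7u) + (u - 6)(-5r² + 11ru + 7r - 6u² - 7u); both groups contain (-5r² + 11ru + 7r - 6u² - 7u), so (4r + u - 6) is a factor with cofactor -5r² + 11ru + 7r - 6u² - 7u.
The cofactor groups again: -5r² + 11ru + 7r - 6u² - 7u = -5r(r - u) + (6u + 7)(r - u); both groups contain (r - u), giving -(5r - 6u - 7)(r - u).

-(4r + u - 6)(5r - 6u - 7)(r - u)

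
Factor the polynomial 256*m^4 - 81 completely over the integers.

(4*m + 3)*(4*m - 3)*(16*m^2 + 9)

Difference of squares twice: with A = 4*m and B = 3, A⁴ − B⁴ = (A² − B²)(A² + B²), and A² − B² factors again.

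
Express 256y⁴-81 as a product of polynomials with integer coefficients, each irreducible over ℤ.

(4y+3)(4y-3)(16y²+9)

Write as (16y²)² − (9)², then factor 16y²-9 once more.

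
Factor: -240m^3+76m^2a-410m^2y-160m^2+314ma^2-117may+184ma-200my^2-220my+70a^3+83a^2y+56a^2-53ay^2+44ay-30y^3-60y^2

-(5m-7a+5y)(8m+2a+3y)(6m+5a+2y+4)

Group: 8m(-30m^2+17ma-40my-20m+35a^2-11ay+28a-10y^2-20y) + (2a+3y)(-30m^2+17ma-40my-20m+35a^2-11ay+28a-10y^2-20y); both groups contain (-30m^2+17ma-40my-20m+35a^2-11ay+28a-10y^2-20y), so (8m+2a+3y) is a factor with cofactor -30m^2+17ma-40my-20m+35a^2-11ay+28a-10y^2-20y.
The cofactor groups again: -30m^2+17ma-40my-20m+35a^2-11ay+28a-10y^2-20y = -5m(6m+5a+2y+4) + (7a-5y)(6m+5a+2y+4); both groups contain (6m+5a+2y+4), giving -(5m-7a+5y)(6m+5a+2y+4).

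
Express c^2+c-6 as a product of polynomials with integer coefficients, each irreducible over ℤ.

(c+3)(c-2)

Two integers with product -6 and sum 1 are 3 and -2.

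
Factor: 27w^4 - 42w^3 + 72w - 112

(9w - 14)(3w^3 + 8)

Group as (27w^4 + 72w) + (-42w^3 - 112) = 9w(3w^3 + 8) - 14(3w^3 + 8).
Both groups share the factor (3w^3 + 8).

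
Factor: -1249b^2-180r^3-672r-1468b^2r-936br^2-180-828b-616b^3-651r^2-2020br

-(11b+5r+6)(7b+3r+6)(8b+12r+5)

Group: 7b(-88b^2-172br-103b-60r^2-97r-30) + (3r+6)(-88b^2-172br-103b-60r^2-97r-30); both groups contain (-88b^2-172br-103b-60r^2-97r-30), so (7b+3r+6) is a factor with cofactor -88b^2-172br-103b-60r^2-97r-30.
The cofactor groups again: -88b^2-172br-103b-60r^2-97r-30 = -8b(11b+5r+6) + (-12r-5)(11b+5r+6); both groups contain (11b+5r+6), giving -(8b+12r+5)(11b+5r+6).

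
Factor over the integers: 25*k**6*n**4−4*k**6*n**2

k**6*n**2*(5*n+2)*(5*n−2)

Pull out the common factor k**6*n**2, leaving 25*n**2−4.
Recognize a difference of squares with the parts 5*n and 2.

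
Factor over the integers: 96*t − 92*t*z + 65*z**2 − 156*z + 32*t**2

Group: 8*t*(4*t − 5*z + 12) − 13*z*(4*t − 5*z + 12); both groups contain (4*t − 5*z + 12).

(4*t − 5*z + 12)*(8*t − 13*z)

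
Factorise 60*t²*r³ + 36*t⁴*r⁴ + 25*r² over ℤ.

r²*(6*t²*r + 5)²

Pull out the common factor r², leaving 36*t⁴*r² + 60*t²*r + 25.
Recognize a perfect-square trinomial with the parts 5 and 6*t²*r.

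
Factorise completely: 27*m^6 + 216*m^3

Factor out 27*m^3 first: what remains is m^3 + 8.
Recognize a sum of cubes with the parts 2 and m.

27*m^3*(m + 2)*(m^2 - 2*m + 4)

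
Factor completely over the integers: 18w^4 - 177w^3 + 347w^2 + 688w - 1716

Trying the rational-root candidates, w = 6 is a root, so (w - 6) divides it; the quotient is 18w^3 - 69w^2 - 67w + 286.
Next, w = -2 is a root, so (w + 2) is a factor; dividing leaves 18w^2 - 105w + 143.
The remaining quadratic factors as (6w - 13)(3w - 11).

(3w - 11)(6w - 13)(w + 2)(w - 6)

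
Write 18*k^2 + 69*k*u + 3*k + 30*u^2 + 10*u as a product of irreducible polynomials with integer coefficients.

(3*k + 10*u)*(6*k + 3*u + 1)

Group: 6*k*(3*k + 10*u) + (3*u + 1)*(3*k + 10*u); both groups contain (3*k + 10*u).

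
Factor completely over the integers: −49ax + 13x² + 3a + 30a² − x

(10a − 13x + 1)(3a − x)

Group: 3a(10a − 13x + 1) − x(10a − 13x + 1); both groups contain (10a − 13x + 1).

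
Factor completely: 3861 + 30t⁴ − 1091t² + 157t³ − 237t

By the rational root theorem, t = −9 is a root, giving the factor (t + 9) and quotient 30t³ − 113t² − 74t + 429.
Next, t = −11/6 is a root, so (6t + 11) is a factor; dividing leaves 5t² − 28t + 39.
The remaining quadratic factors as (t − 3)(5t − 13).

(5t − 13)(6t + 11)(t + 9)(t − 3)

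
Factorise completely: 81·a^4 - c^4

(3·a)⁴ − (c)⁴ = ((3·a)² − (c)²)((3·a)² + (c)²); the first factor splits again, the second (9·a^2 + c^2) is irreducible.

(3·a + c)·(3·a - c)·(9·a^2 + c^2)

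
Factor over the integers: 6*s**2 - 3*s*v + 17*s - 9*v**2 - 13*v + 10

Group: 6*s*(s + v + 2) + (-9*v + 5)*(s + v + 2); both groups contain (s + v + 2).

(6*s - 9*v + 5)*(s + v + 2)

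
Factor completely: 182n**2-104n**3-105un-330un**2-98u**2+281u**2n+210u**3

Group: 15u(14u**2+15un-26n**2) + (4n-7)(14u**2+15un-26n**2); both groups contain (14u**2+15un-26n**2), so (15u+4n-7) is a factor with cofactor 14u**2+15un-26n**2.
The cofactor groups again: 14u**2+15un-26n**2 = 14u(u+2n) - 13n(u+2n); both groups contain (u+2n), giving (14u-13n)(u+2n).

(14u-13n)(u+2n)(15u+4n-7)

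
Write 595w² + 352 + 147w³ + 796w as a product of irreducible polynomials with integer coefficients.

Trying the rational-root candidates, w = −8/7 is a root, so (7w + 8) is a factor; dividing leaves 21w² + 61w + 44.
The remaining quadratic factors as (7w + 11)(3w + 4).

(3w + 4)(7w + 11)(7w + 8)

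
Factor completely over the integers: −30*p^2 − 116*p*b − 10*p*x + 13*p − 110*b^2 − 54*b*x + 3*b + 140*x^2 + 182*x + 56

Group: −5*p*(6*p + 10*b + 14*x + 7) + (−11*b + 10*x + 8)*(6*p + 10*b + 14*x + 7); both groups contain (6*p + 10*b + 14*x + 7).

−(6*p + 10*b + 14*x + 7)*(5*p + 11*b − 10*x − 8)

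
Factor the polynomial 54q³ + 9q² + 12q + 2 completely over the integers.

Group as (54q³ + 12q) + (9q² + 2) = 6q(9q² + 2) + (9q² + 2).
Both groups share the factor (9q² + 2).

(6q + 1)(9q² + 2)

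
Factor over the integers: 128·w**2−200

8·(4·w+5)·(4·w−5)

Pull out the common factor 8; 16·w**2−25 is a difference of squares.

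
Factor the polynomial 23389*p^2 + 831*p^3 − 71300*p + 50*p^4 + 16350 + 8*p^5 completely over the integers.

(2*p − 5)*(4*p − 1)*(p + 15)*(p^2 − 6*p + 218)

Trying the rational-root candidates, p = −15 is a root, giving the factor (p + 15) and quotient 8*p^4 − 70*p^3 + 1881*p^2 − 4826*p + 1090.
Next, p = 5/2 is a root, giving the factor (2*p − 5) and quotient 4*p^3 − 25*p^2 + 878*p − 218.
Then p = 1/4 is a root, so (4*p − 1) divides it; the quotient is p^2 − 6*p + 218.
The quadratic p^2 − 6*p + 218 has discriminant −836 < 0 and is irreducible over ℤ.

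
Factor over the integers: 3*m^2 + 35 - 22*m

(3*m - 7)*(m - 5)

Need a pair with product 3·35 = 105 and sum -22: that's -15 and -7.
Split the middle term: 3*m^2 - 15*m - 7*m + 35 = 3*m*(m - 5) - 7*(m - 5).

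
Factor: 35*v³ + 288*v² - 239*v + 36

(5*v - 1)*(7*v - 4)*(v + 9)

Testing divisors of the constant over divisors of the leading coefficient, v = 4/7 is a root, so (7*v - 4) is a factor; dividing leaves 5*v² + 44*v - 9.
The remaining quadratic factors as (v + 9)(5*v - 1).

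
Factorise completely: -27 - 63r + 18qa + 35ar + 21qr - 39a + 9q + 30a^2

(3q + 5a - 9)(6a + 7r + 3)

Group: 3q(6a + 7r + 3) + (5a - 9)(6a + 7r + 3); both groups contain (6a + 7r + 3).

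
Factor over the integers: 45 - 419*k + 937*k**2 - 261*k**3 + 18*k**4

(3*k - 1)*(6*k - 1)*(k - 5)*(k - 9)

By the rational root theorem, k = 1/6 is a root, so (6*k - 1) is a factor; dividing leaves 3*k**3 - 43*k**2 + 149*k - 45.
Then k = 9 is a root, giving the factor (k - 9) and quotient 3*k**2 - 16*k + 5.
The remaining quadratic factors as (k - 5)(3*k - 1).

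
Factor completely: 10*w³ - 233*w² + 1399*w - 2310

Trying the rational-root candidates, w = 15 is a root, so (w - 15) divides it; the quotient is 10*w² - 83*w + 154.
The remaining quadratic factors as (5*w - 14)(2*w - 11).

(2*w - 11)*(5*w - 14)*(w - 15)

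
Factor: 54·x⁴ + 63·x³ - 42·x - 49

(6·x + 7)·(9·x³ - 7)

Group as (54·x⁴ - 42·x) + (63·x³ - 49) = 6·x·(9·x³ - 7) + 7·(9·x³ - 7).
Both groups share the factor (9·x³ - 7).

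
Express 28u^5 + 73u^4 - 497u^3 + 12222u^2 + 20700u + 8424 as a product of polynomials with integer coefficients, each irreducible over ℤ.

Trying the rational-root candidates, u = -6/7 is a root, so (7u + 6) is a factor; dividing leaves 4u^4 + 7u^3 - 77u^2 + 1812u + 1404.
Next, u = -9 is a root, so (u + 9) is a factor; dividing leaves 4u^3 - 29u^2 + 184u + 156.
Continuing, u = -3/4 is a root, giving the factor (4u + 3) and quotient u^2 - 8u + 52.
The quadratic u^2 - 8u + 52 has discriminant -144 < 0 and is irreducible over ℤ.

(4u + 3)(7u + 6)(u + 9)(u^2 - 8u + 52)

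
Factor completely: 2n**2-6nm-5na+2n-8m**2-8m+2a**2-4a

Group: n(2n+2m-a+2) + (-4m-2a)(2n+2m-a+2); both groups contain (2n+2m-a+2).

(n-4m-2a)(2n+2m-a+2)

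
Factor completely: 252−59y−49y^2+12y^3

Trying the rational-root candidates, y = 4 is a root, so (y−4) divides it; the quotient is 12y^2−y−63.
The remaining quadratic factors as (4y+9)(3y−7).

(3y−7)(4y+9)(y−4)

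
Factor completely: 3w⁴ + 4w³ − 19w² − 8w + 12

(3w − 2)(w + 1)(w + 3)(w − 2)

By the rational root theorem, w = −1 is a root, so (w + 1) divides it; the quotient is 3w³ + w² − 20w + 12.
Next, w = −3 is a root, so (w + 3) divides it; the quotient is 3w² − 8w + 4.
The remaining quadratic factors as (w − 2)(3w − 2).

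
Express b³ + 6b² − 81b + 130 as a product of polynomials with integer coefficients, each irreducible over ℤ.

Testing divisors of the constant over divisors of the leading coefficient, b = 5 is a root, so (b − 5) is a factor; dividing leaves b² + 11b − 26.
The remaining quadratic factors as (b − 2)(b + 13).

(b + 13)(b − 2)(b − 5)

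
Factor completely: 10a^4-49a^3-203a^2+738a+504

(2a-7)(5a+3)(a+4)(a-6)

Testing divisors of the constant over divisors of the leading coefficient, a = -4 is a root, giving the factor (a+4) and quotient 10a^3-89a^2+153a+126.
Next, a = -3/5 is a root, so (5a+3) is a factor; dividing leaves 2a^2-19a+42.
The remaining quadratic factors as (a-6)(2a-7).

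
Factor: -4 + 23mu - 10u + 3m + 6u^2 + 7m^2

(7m + 2u - 4)(m + 3u + 1)

Group: 7m(m + 3u + 1) + (2u - 4)(m + 3u + 1); both groups contain (m + 3u + 1).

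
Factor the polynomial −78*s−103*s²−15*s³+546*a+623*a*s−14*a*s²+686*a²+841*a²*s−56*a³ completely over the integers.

Group: a*(−56*a²+a*s−42*a+s²+6*s) + (−15*s−13)*(−56*a²+a*s−42*a+s²+6*s); both groups contain (−56*a²+a*s−42*a+s²+6*s), so (a−15*s−13) is a factor with cofactor −56*a²+a*s−42*a+s²+6*s.
The cofactor groups again: −56*a²+a*s−42*a+s²+6*s = −8*a*(7*a−s) + (−s−6)*(7*a−s); both groups contain (7*a−s), giving −(8*a+s+6)*(7*a−s).

−(7*a−s)*(8*a+s+6)*(a−15*s−13)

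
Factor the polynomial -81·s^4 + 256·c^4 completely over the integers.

(4·c + 3·s)·(4·c - 3·s)·(16·c^2 + 9·s^2)

(4·c)⁴ − (3·s)⁴ = ((4·c)² − (3·s)²)((4·c)² + (3·s)²); the first factor splits again, the second (16·c^2 + 9·s^2) is irreducible.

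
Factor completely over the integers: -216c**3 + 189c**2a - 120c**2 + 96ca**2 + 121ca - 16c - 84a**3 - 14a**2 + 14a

Group: 3c(-72c**2 + 111ca - 16c - 42a**2 + 14a) + (2a + 1)(-72c**2 + 111ca - 16c - 42a**2 + 14a); both groups contain (-72c**2 + 111ca - 16c - 42a**2 + 14a), so (3c + 2a + 1) is a factor with cofactor -72c**2 + 111ca - 16c - 42a**2 + 14a.
The cofactor groups again: -72c**2 + 111ca - 16c - 42a**2 + 14a = -8c(9c - 6a + 2) + 7a(9c - 6a + 2); both groups contain (9c - 6a + 2), giving -(8c - 7a)(9c - 6a + 2).

-(9c - 6a + 2)(8c - 7a)(3c + 2a + 1)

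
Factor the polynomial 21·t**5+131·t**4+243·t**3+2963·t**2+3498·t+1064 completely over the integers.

By the rational root theorem, t = -7 is a root, so (t+7) is a factor; dividing leaves 21·t**4-16·t**3+355·t**2+478·t+152.
Next, t = -2/3 is a root, so (3·t+2) is a factor; dividing leaves 7·t**3-10·t**2+125·t+76.
Next, t = -4/7 is a root, giving the factor (7·t+4) and quotient t**2-2·t+19.
The quadratic t**2-2·t+19 has discriminant -72 < 0 and is irreducible over ℤ.

(3·t+2)·(7·t+4)·(t+7)·(t**2-2·t+19)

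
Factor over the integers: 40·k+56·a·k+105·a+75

(7·a+5)·(8·k+15)

Group as (56·a·k+105·a) + (40·k+75) = 7·a·(8·k+15) + 5·(8·k+15).
Both groups share the factor (8·k+15).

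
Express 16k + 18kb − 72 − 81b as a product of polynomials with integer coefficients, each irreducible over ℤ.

Group as (18kb + 16k) + (−81b − 72) = 2k(9b + 8) − 9(9b + 8).
Both groups share the factor (9b + 8).

(2k − 9)(9b + 8)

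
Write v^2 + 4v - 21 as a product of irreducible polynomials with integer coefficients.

(v + 7)(v - 3)

Two integers with product -21 and sum 4 are -3 and 7.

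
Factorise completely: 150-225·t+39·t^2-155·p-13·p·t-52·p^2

-(13·p+13·t-10)·(4·p-3·t+15)

Group: -4·p·(13·p+13·t-10) + (3·t-15)·(13·p+13·t-10); both groups contain (13·p+13·t-10).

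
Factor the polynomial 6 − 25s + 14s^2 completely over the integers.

(2s − 3)(7s − 2)

Need a pair with product 14·6 = 84 and sum −25: that's −4 and −21.
Split the middle term: 14s^2 − 4s − 21s + 6 = 2s(7s − 2) − 3(7s − 2).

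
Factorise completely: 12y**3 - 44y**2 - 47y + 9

(2y - 9)(6y - 1)(y + 1)

Testing divisors of the constant over divisors of the leading coefficient, y = 1/6 is a root, so (6y - 1) is a factor; dividing leaves 2y**2 - 7y - 9.
The remaining quadratic factors as (2y - 9)(y + 1).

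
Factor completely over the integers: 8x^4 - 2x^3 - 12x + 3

(4x - 1)(2x^3 - 3)

Group as (8x^4 - 12x) + (-2x^3 + 3) = 4x(2x^3 - 3) - (2x^3 - 3).
Both groups share the factor (2x^3 - 3).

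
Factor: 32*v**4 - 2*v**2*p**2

Pull out the common factor 2*v**2; 16*v**2 - p**2 is a difference of squares.

2*v**2*(4*v - p)*(4*v + p)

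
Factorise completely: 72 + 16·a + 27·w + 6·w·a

Group as (6·w·a + 27·w) + (16·a + 72) = 3·w·(2·a + 9) + 8·(2·a + 9).
Both groups share the factor (2·a + 9).

(2·a + 9)·(3·w + 8)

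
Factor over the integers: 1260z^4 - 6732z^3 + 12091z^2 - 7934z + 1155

(5z - 1)(6z - 11)(6z - 7)(7z - 15)

Trying the rational-root candidates, z = 7/6 is a root, so (6z - 7) is a factor; dividing leaves 210z^3 - 877z^2 + 992z - 165.
Continuing, z = 11/6 is a root, so (6z - 11) divides it; the quotient is 35z^2 - 82z + 15.
The remaining quadratic factors as (7z - 15)(5z - 1).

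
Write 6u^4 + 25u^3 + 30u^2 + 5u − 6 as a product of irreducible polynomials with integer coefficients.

By the rational root theorem, u = 1/3 is a root, giving the factor (3u − 1) and quotient 2u^3 + 9u^2 + 13u + 6.
Then u = −1 is a root, so (u + 1) is a factor; dividing leaves 2u^2 + 7u + 6.
The remaining quadratic factors as (u + 2)(2u + 3).

(2u + 3)(3u − 1)(u + 1)(u + 2)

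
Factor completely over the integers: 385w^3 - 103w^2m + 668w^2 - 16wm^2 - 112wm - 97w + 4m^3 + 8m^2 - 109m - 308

(11w - 2m - 7)(7w - 2m + 11)(5w + m + 4)

Group: 7w(55w^2 + wm + 9w - 2m^2 - 15m - 28) + (-2m + 11)(55w^2 + wm + 9w - 2m^2 - 15m - 28); both groups contain (55w^2 + wm + 9w - 2m^2 - 15m - 28), so (7w - 2m + 11) is a factor with cofactor 55w^2 + wm + 9w - 2m^2 - 15m - 28.
The cofactor groups again: 55w^2 + wm + 9w - 2m^2 - 15m - 28 = 5w(11w - 2m - 7) + (m + 4)(11w - 2m - 7); both groups contain (11w - 2m - 7), giving (5w + m + 4)(11w - 2m - 7).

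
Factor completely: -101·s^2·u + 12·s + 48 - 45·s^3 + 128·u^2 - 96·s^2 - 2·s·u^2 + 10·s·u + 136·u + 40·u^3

-(5·s + 4·u + 4)·(9·s - 5·u - 6)·(s + 2·u + 2)

Group: s·(-45·s^2 - 11·s·u - 6·s + 20·u^2 + 44·u + 24) + (2·u + 2)·(-45·s^2 - 11·s·u - 6·s + 20·u^2 + 44·u + 24); both groups contain (-45·s^2 - 11·s·u - 6·s + 20·u^2 + 44·u + 24), so (s + 2·u + 2) is a factor with cofactor -45·s^2 - 11·s·u - 6·s + 20·u^2 + 44·u + 24.
The cofactor groups again: -45·s^2 - 11·s·u - 6·s + 20·u^2 + 44·u + 24 = -5·s·(9·s - 5·u - 6) + (-4·u - 4)·(9·s - 5·u - 6); both groups contain (9·s - 5·u - 6), giving -(5·s + 4·u + 4)·(9·s - 5·u - 6).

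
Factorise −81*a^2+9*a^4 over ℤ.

9*a^2*(a+3)*(a−3)

Factor out 9*a^2, leaving a^2−9, which is a difference of two squares.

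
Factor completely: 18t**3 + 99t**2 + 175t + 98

(3t + 7)(6t + 7)(t + 2)

By the rational root theorem, t = -7/6 is a root, so (6t + 7) divides it; the quotient is 3t**2 + 13t + 14.
The remaining quadratic factors as (t + 2)(3t + 7).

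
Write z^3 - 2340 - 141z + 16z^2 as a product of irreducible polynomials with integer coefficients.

(z + 13)(z + 15)(z - 12)

Trying the rational-root candidates, z = 12 is a root, so (z - 12) divides it; the quotient is z^2 + 28z + 195.
The remaining quadratic factors as (z + 15)(z + 13).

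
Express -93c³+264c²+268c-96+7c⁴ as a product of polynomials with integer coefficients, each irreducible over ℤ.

(7c-2)(c+1)(c-6)(c-8)

Trying the rational-root candidates, c = 6 is a root, so (c-6) is a factor; dividing leaves 7c³-51c²-42c+16.
Continuing, c = -1 is a root, giving the factor (c+1) and quotient 7c²-58c+16.
The remaining quadratic factors as (c-8)(7c-2).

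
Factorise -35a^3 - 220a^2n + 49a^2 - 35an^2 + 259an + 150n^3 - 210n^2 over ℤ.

Group: 7a(-5a^2 - 35an + 7a - 30n^2 + 42n) - 5n(-5a^2 - 35an + 7a - 30n^2 + 42n); both groups contain (-5a^2 - 35an + 7a - 30n^2 + 42n), so (7a - 5n) is a factor with cofactor -5a^2 - 35an + 7a - 30n^2 + 42n.
The cofactor groups again: -5a^2 - 35an + 7a - 30n^2 + 42n = -5a(a + 6n) + (-5n + 7)(a + 6n); both groups contain (a + 6n), giving -(5a + 5n - 7)(a + 6n).

-(5a + 5n - 7)(7a - 5n)(a + 6n)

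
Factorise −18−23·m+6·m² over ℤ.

Need a pair with product 6·(−18) = −108 and sum −23: that's −27 and 4.
Split the middle term: 6·m²−27·m + 4·m−18 = 3·m·(2·m−9) + 2·(2·m−9).

(2·m−9)·(3·m+2)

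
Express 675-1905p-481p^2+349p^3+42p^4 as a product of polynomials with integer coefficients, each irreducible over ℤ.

(2p-5)(3p-1)(7p+15)(p+9)

By the rational root theorem, p = -9 is a root, giving the factor (p+9) and quotient 42p^3-29p^2-220p+75.
Then p = 1/3 is a root, so (3p-1) divides it; the quotient is 14p^2-5p-75.
The remaining quadratic factors as (7p+15)(2p-5).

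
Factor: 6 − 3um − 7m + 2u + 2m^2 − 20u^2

Group: −4u(5u + 2m − 3) + (m − 2)(5u + 2m − 3); both groups contain (5u + 2m − 3).

−(4u − m + 2)(5u + 2m − 3)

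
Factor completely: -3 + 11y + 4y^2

Need a pair with product 4·(-3) = -12 and sum 11: that's 12 and -1.
Split the middle term: 4y^2 + 12y - y - 3 = 4y(y + 3) - (y + 3).

(4y - 1)(y + 3)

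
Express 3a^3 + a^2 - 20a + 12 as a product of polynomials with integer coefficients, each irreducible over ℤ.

By the rational root theorem, a = 2/3 is a root, so (3a - 2) divides it; the quotient is a^2 + a - 6.
The remaining quadratic factors as (a - 2)(a + 3).

(3a - 2)(a + 3)(a - 2)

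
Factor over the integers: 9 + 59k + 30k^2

(5k + 9)(6k + 1)

Need a pair with product 30·9 = 270 and sum 59: that's 54 and 5.
Split the middle term: 30k^2 + 54k + 5k + 9 = 6k(5k + 9) + (5k + 9).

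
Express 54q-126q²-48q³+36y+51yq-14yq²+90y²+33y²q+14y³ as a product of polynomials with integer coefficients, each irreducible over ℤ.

(7y-8q+3)(y+2q+6)(2y+3q)

Group: 7y(2y²+7yq+12y+6q²+18q) + (-8q+3)(2y²+7yq+12y+6q²+18q); both groups contain (2y²+7yq+12y+6q²+18q), so (7y-8q+3) is a factor with cofactor 2y²+7yq+12y+6q²+18q.
The cofactor groups again: 2y²+7yq+12y+6q²+18q = y(2y+3q) + (2q+6)(2y+3q); both groups contain (2y+3q), giving (y+2q+6)(2y+3q).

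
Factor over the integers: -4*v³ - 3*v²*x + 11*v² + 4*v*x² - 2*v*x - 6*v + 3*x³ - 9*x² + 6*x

Group: 4*v*(-v² + 2*v + x² - 2*x) + (3*x - 3)*(-v² + 2*v + x² - 2*x); both groups contain (-v² + 2*v + x² - 2*x), so (4*v + 3*x - 3) is a factor with cofactor -v² + 2*v + x² - 2*x.
The cofactor groups again: -v² + 2*v + x² - 2*x = -v*(v - x) + (-x + 2)*(v - x); both groups contain (v - x), giving -(v + x - 2)*(v - x).

-(4*v + 3*x - 3)*(v + x - 2)*(v - x)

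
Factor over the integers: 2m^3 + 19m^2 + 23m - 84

(2m - 3)(m + 4)(m + 7)

Among the possible rational roots, m = 3/2 is a root, so (2m - 3) divides it; the quotient is m^2 + 11m + 28.
The remaining quadratic factors as (m + 7)(m + 4).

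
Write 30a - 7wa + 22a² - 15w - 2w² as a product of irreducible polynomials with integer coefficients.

-(w - 2a)(2w + 11a + 15)

Group: -2w(w - 2a) + (-11a - 15)(w - 2a); both groups contain (w - 2a).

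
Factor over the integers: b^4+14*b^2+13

Substitute u = b^2 to get a quadratic in u, then factor.
b^2+1 is irreducible over ℤ (sum of squares).
b^2+13 is irreducible over ℤ (always positive, so no real roots).

(b^2+1)*(b^2+13)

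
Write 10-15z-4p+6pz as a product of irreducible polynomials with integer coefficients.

Group as (6pz-4p) + (-15z+10) = 2p(3z-2) - 5(3z-2).
Both groups share the factor (3z-2).

(2p-5)(3z-2)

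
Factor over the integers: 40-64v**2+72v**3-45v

(9v-8)(8v**2-5)

Group as (72v**3-45v) + (-64v**2+40) = 9v(8v**2-5) - 8(8v**2-5).
Both groups share the factor (8v**2-5).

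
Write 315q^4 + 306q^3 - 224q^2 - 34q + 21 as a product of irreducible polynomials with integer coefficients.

Among the possible rational roots, q = -7/5 is a root, so (5q + 7) is a factor; dividing leaves 63q^3 - 27q^2 - 7q + 3.
Continuing, q = 3/7 is a root, so (7q - 3) is a factor; dividing leaves 9q^2 - 1.
The remaining quadratic factors as (3q + 1)(3q - 1).

(3q + 1)(3q - 1)(5q + 7)(7q - 3)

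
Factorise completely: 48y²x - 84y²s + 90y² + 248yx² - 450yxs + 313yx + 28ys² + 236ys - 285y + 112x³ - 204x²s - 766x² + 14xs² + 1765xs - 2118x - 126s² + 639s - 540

Group: 8x(6y² + 31yx - 2ys - 19y + 14x² - xs - 122x + 9s - 36) + (-14s + 15)(6y² + 31yx - 2ys - 19y + 14x² - xs - 122x + 9s - 36); both groups contain (6y² + 31yx - 2ys - 19y + 14x² - xs - 122x + 9s - 36), so (8x - 14s + 15) is a factor with cofactor 6y² + 31yx - 2ys - 19y + 14x² - xs - 122x + 9s - 36.
The cofactor groups again: 6y² + 31yx - 2ys - 19y + 14x² - xs - 122x + 9s - 36 = 2y(3y + 14x - s + 4) + (x - 9)(3y + 14x - s + 4); both groups contain (3y + 14x - s + 4), giving (2y + x - 9)(3y + 14x - s + 4).

(8x - 14s + 15)(3y + 14x - s + 4)(2y + x - 9)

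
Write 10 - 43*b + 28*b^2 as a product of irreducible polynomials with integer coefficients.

Need a pair with product 28·10 = 280 and sum -43: that's -8 and -35.
Split the middle term: 28*b^2 - 8*b - 35*b + 10 = 4*b*(7*b - 2) - 5*(7*b - 2).

(4*b - 5)*(7*b - 2)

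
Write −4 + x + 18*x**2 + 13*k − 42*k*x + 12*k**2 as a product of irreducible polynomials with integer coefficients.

Group: 3*k*(4*k − 2*x − 1) + (−9*x + 4)*(4*k − 2*x − 1); both groups contain (4*k − 2*x − 1).

(3*k − 9*x + 4)*(4*k − 2*x − 1)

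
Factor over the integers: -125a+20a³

5a(2a+5)(2a-5)

Factor out 5a, leaving 4a²-25, which is a difference of two squares.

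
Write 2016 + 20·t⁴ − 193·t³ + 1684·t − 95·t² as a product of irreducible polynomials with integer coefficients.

(4·t + 7)·(5·t + 8)·(t − 4)·(t − 9)

By the rational root theorem, t = −7/4 is a root, so (4·t + 7) is a factor; dividing leaves 5·t³ − 57·t² + 76·t + 288.
Continuing, t = 4 is a root, so (t − 4) divides it; the quotient is 5·t² − 37·t − 72.
The remaining quadratic factors as (t − 9)(5·t + 8).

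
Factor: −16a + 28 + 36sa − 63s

(4a − 7)(9s − 4)

Group as (36sa − 63s) + (−16a + 28) = 9s(4a − 7) − 4(4a − 7).
Both groups share the factor (4a − 7).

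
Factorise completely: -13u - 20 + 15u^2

(3u - 5)(5u + 4)

Need a pair with product 15·(-20) = -300 and sum -13: that's 12 and -25.
Split the middle term: 15u^2 + 12u - 25u - 20 = 3u(5u + 4) - 5(5u + 4).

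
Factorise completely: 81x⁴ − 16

Difference of squares twice: with A = 3x and B = 2, A⁴ − B⁴ = (A² − B²)(A² + B²), and A² − B² factors again.

(3x + 2)(3x − 2)(9x² + 4)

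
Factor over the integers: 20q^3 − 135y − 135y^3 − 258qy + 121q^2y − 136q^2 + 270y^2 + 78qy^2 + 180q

(4q − 3y)(5q + 9y − 9)(q + 5y − 5)

Group: 5q(4q^2 + 17qy − 20q − 15y^2 + 15y) + (9y − 9)(4q^2 + 17qy − 20q − 15y^2 + 15y); both groups contain (4q^2 + 17qy − 20q − 15y^2 + 15y), so (5q + 9y − 9) is a factor with cofactor 4q^2 + 17qy − 20q − 15y^2 + 15y.
The cofactor groups again: 4q^2 + 17qy − 20q − 15y^2 + 15y = 4q(q + 5y − 5) − 3y(q + 5y − 5); both groups contain (q + 5y − 5), giving (4q − 3y)(q + 5y − 5).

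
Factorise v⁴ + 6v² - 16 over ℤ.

Substitute u = v² to get a quadratic in u, then factor.
v² - 2 is irreducible over ℤ (2 is not a perfect square).
v² + 8 is irreducible over ℤ (always positive, so no real roots).

(v² + 8)(v² - 2)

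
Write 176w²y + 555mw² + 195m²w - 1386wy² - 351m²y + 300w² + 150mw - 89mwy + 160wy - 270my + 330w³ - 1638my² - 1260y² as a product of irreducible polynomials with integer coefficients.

Group: 3m(65mw - 117my + 55w² - 99wy + 50w - 90y) + (6w + 14y)(65mw - 117my + 55w² - 99wy + 50w - 90y); both groups contain (65mw - 117my + 55w² - 99wy + 50w - 90y), so (3m + 6w + 14y) is a factor with cofactor 65mw - 117my + 55w² - 99wy + 50w - 90y.
The cofactor groups again: 65mw - 117my + 55w² - 99wy + 50w - 90y = 13m(5w - 9y) + (11w + 10)(5w - 9y); both groups contain (5w - 9y), giving (13m + 11w + 10)(5w - 9y).

(13m + 11w + 10)(3m + 6w + 14y)(5w - 9y)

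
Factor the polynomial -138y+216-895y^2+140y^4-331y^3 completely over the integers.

By the rational root theorem, y = 2/5 is a root, so (5y-2) is a factor; dividing leaves 28y^3-55y^2-201y-108.
Continuing, y = 4 is a root, so (y-4) is a factor; dividing leaves 28y^2+57y+27.
The remaining quadratic factors as (4y+3)(7y+9).

(4y+3)(5y-2)(7y+9)(y-4)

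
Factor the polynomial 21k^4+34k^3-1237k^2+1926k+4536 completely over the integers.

Among the possible rational roots, k = -9 is a root, so (k+9) divides it; the quotient is 21k^3-155k^2+158k+504.
Next, k = -9/7 is a root, giving the factor (7k+9) and quotient 3k^2-26k+56.
The remaining quadratic factors as (3k-14)(k-4).

(3k-14)(7k+9)(k+9)(k-4)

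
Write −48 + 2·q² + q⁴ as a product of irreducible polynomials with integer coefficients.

Substitute u = q² to get a quadratic in u, then factor.
q² + 8 is irreducible over ℤ (always positive, so no real roots).
q² − 6 is irreducible over ℤ (6 is not a perfect square).

(q² + 8)·(q² − 6)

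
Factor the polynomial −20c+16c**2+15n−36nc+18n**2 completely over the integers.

(3n−4c)(6n−4c+5)

Group: 6n(3n−4c) + (−4c+5)(3n−4c); both groups contain (3n−4c).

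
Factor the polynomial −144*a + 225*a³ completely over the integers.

9*a*(5*a + 4)*(5*a − 4)

Factor out 9*a, leaving 25*a² − 16, which is a difference of two squares.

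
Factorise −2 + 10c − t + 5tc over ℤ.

Group as (5tc − t) + (10c − 2) = t(5c − 1) + 2(5c − 1).
Both groups share the factor (5c − 1).

(5c − 1)(t + 2)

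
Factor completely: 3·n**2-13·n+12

Need a pair with product 3·12 = 36 and sum -13: that's -9 and -4.
Split the middle term: 3·n**2-9·n - 4·n+12 = 3·n·(n-3) - 4·(n-3).

(3·n-4)·(n-3)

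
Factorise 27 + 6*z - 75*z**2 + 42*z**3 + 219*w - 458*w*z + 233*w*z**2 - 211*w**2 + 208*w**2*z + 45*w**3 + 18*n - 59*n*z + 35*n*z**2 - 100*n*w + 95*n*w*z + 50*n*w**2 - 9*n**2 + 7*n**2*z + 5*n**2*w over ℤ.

Group: n*(5*n*w + 7*n*z - 9*n + 5*w**2 + 22*w*z - 24*w + 21*z**2 - 48*z + 27) + (9*w + 2*z + 1)*(5*n*w + 7*n*z - 9*n + 5*w**2 + 22*w*z - 24*w + 21*z**2 - 48*z + 27); both groups contain (5*n*w + 7*n*z - 9*n + 5*w**2 + 22*w*z - 24*w + 21*z**2 - 48*z + 27), so (n + 9*w + 2*z + 1) is a factor with cofactor 5*n*w + 7*n*z - 9*n + 5*w**2 + 22*w*z - 24*w + 21*z**2 - 48*z + 27.
The cofactor groups again: 5*n*w + 7*n*z - 9*n + 5*w**2 + 22*w*z - 24*w + 21*z**2 - 48*z + 27 = 5*w*(n + w + 3*z - 3) + (7*z - 9)*(n + w + 3*z - 3); both groups contain (n + w + 3*z - 3), giving (5*w + 7*z - 9)*(n + w + 3*z - 3).

(5*w + 7*z - 9)*(n + 9*w + 2*z + 1)*(n + w + 3*z - 3)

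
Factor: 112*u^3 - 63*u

7*u*(4*u + 3)*(4*u - 3)

Factor out 7*u, leaving 16*u^2 - 9, which is a difference of two squares.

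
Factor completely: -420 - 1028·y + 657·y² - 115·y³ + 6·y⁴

(2·y - 7)·(3·y + 1)·(y - 10)·(y - 6)

By the rational root theorem, y = 7/2 is a root, so (2·y - 7) divides it; the quotient is 3·y³ - 47·y² + 164·y + 60.
Next, y = 6 is a root, so (y - 6) divides it; the quotient is 3·y² - 29·y - 10.
The remaining quadratic factors as (y - 10)(3·y + 1).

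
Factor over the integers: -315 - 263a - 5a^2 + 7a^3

Among the possible rational roots, a = 7 is a root, so (a - 7) is a factor; dividing leaves 7a^2 + 44a + 45.
The remaining quadratic factors as (a + 5)(7a + 9).

(7a + 9)(a + 5)(a - 7)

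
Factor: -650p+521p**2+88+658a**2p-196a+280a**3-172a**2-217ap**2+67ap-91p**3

(14a-7p+11)(4a+p-4)(5a+13p-2)

Group: 4a(70a**2+147ap+27a-91p**2+157p-22) + (p-4)(70a**2+147ap+27a-91p**2+157p-22); both groups contain (70a**2+147ap+27a-91p**2+157p-22), so (4a+p-4) is a factor with cofactor 70a**2+147ap+27a-91p**2+157p-22.
The cofactor groups again: 70a**2+147ap+27a-91p**2+157p-22 = 5a(14a-7p+11) + (13p-2)(14a-7p+11); both groups contain (14a-7p+11), giving (5a+13p-2)(14a-7p+11).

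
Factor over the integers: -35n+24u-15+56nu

(7n+3)(8u-5)

Group as (56nu-35n) + (24u-15) = 7n(8u-5) + 3(8u-5).
Both groups share the factor (8u-5).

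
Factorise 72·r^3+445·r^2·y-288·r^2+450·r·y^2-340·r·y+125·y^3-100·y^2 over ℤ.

Group: r·(72·r^2+85·r·y+25·y^2) + (5·y-4)·(72·r^2+85·r·y+25·y^2); both groups contain (72·r^2+85·r·y+25·y^2), so (r+5·y-4) is a factor with cofactor 72·r^2+85·r·y+25·y^2.
The cofactor groups again: 72·r^2+85·r·y+25·y^2 = 9·r·(8·r+5·y) + 5·y·(8·r+5·y); both groups contain (8·r+5·y), giving (9·r+5·y)·(8·r+5·y).

(8·r+5·y)·(9·r+5·y)·(r+5·y-4)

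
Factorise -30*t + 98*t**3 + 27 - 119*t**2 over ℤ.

(2*t + 1)*(7*t - 3)*(7*t - 9)

Among the possible rational roots, t = 9/7 is a root, so (7*t - 9) divides it; the quotient is 14*t**2 + t - 3.
The remaining quadratic factors as (7*t - 3)(2*t + 1).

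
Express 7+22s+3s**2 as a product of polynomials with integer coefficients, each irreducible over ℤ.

Need a pair with product 3·7 = 21 and sum 22: that's 1 and 21.
Split the middle term: 3s**2+s + 21s+7 = s(3s+1) + 7(3s+1).

(3s+1)(s+7)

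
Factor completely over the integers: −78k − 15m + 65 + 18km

Group as (18km − 78k) + (−15m + 65) = 6k(3m − 13) − 5(3m − 13).
Both groups share the factor (3m − 13).

(3m − 13)(6k − 5)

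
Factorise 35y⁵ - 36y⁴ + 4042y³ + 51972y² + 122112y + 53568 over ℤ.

Among the possible rational roots, y = -6 is a root, giving the factor (y + 6) and quotient 35y⁴ - 246y³ + 5518y² + 18864y + 8928.
Next, y = -12/5 is a root, so (5y + 12) divides it; the quotient is 7y³ - 66y² + 1262y + 744.
Then y = -4/7 is a root, so (7y + 4) is a factor; dividing leaves y² - 10y + 186.
The quadratic y² - 10y + 186 has discriminant -644 < 0 and is irreducible over ℤ.

(5y + 12)(7y + 4)(y + 6)(y² - 10y + 186)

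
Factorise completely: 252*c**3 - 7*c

7*c*(6*c + 1)*(6*c - 1)

Every term has a factor of 7*c. Then 36*c**2 - 1 = (6*c)² − (1)².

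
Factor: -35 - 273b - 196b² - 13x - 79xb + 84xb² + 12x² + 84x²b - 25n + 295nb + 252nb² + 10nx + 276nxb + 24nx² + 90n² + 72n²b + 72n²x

Group: 2n(36nx + 36nb + 45n + 12x² + 12xb - 13x - 28b - 35) + (7b + 1)(36nx + 36nb + 45n + 12x² + 12xb - 13x - 28b - 35); both groups contain (36nx + 36nb + 45n + 12x² + 12xb - 13x - 28b - 35), so (2n + 7b + 1) is a factor with cofactor 36nx + 36nb + 45n + 12x² + 12xb - 13x - 28b - 35.
The cofactor groups again: 36nx + 36nb + 45n + 12x² + 12xb - 13x - 28b - 35 = 9n(4x + 4b + 5) + (3x - 7)(4x + 4b + 5); both groups contain (4x + 4b + 5), giving (9n + 3x - 7)(4x + 4b + 5).

(4x + 4b + 5)(2n + 7b + 1)(9n + 3x - 7)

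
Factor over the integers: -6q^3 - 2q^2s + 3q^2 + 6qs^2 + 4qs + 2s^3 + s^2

-(2q - 2s - 1)(3q + s)(q + s)

Group: q(-6q^2 + 4qs + 3q + 2s^2 + s) + s(-6q^2 + 4qs + 3q + 2s^2 + s); both groups contain (-6q^2 + 4qs + 3q + 2s^2 + s), so (q + s) is a factor with cofactor -6q^2 + 4qs + 3q + 2s^2 + s.
The cofactor groups again: -6q^2 + 4qs + 3q + 2s^2 + s = -3q(2q - 2s - 1) - s(2q - 2s - 1); both groups contain (2q - 2s - 1), giving -(3q + s)(2q - 2s - 1).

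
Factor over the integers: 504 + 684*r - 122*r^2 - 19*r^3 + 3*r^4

Testing divisors of the constant over divisors of the leading coefficient, r = -2/3 is a root, so (3*r + 2) divides it; the quotient is r^3 - 7*r^2 - 36*r + 252.
Next, r = 6 is a root, so (r - 6) divides it; the quotient is r^2 - r - 42.
The remaining quadratic factors as (r + 6)(r - 7).

(3*r + 2)*(r + 6)*(r - 6)*(r - 7)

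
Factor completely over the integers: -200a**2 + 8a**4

8a**2(a + 5)(a - 5)

Factor out 8a**2, leaving a**2 - 25, which is a difference of two squares.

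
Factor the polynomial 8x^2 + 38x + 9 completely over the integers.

Need a pair with product 8·9 = 72 and sum 38: that's 2 and 36.
Split the middle term: 8x^2 + 2x + 36x + 9 = 2x(4x + 1) + 9(4x + 1).

(2x + 9)(4x + 1)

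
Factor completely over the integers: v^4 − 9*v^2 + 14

Substitute u = v^2 to get a quadratic in u, then factor.
v^2 − 2 is irreducible over ℤ (2 is not a perfect square).
v^2 − 7 is irreducible over ℤ (7 is not a perfect square).

(v^2 − 2)*(v^2 − 7)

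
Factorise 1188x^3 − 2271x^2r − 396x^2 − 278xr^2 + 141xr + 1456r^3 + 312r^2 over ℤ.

(12x − 13r)(9x − 14r − 3)(11x + 8r)

Group: 11x(108x^2 − 285xr − 36x + 182r^2 + 39r) + 8r(108x^2 − 285xr − 36x + 182r^2 + 39r); both groups contain (108x^2 − 285xr − 36x + 182r^2 + 39r), so (11x + 8r) is a factor with cofactor 108x^2 − 285xr − 36x + 182r^2 + 39r.
The cofactor groups again: 108x^2 − 285xr − 36x + 182r^2 + 39r = 12x(9x − 14r − 3) − 13r(9x − 14r − 3); both groups contain (9x − 14r − 3), giving (12x − 13r)(9x − 14r − 3).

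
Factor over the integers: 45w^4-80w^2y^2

5w^2(3w+4y)(3w-4y)

Factor out 5w^2, leaving 9w^2-16y^2, which is a difference of two squares.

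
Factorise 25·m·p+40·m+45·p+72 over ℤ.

(5·m+9)·(5·p+8)

Group as (25·m·p+40·m) + (45·p+72) = 5·m·(5·p+8) + 9·(5·p+8).
Both groups share the factor (5·p+8).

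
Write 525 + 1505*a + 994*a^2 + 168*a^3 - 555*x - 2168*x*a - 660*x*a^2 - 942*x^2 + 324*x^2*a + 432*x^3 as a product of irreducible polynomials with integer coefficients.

Group: 6*x*(72*x^2 + 102*x*a + 23*x - 42*a^2 - 91*a - 35) + (-4*a - 15)*(72*x^2 + 102*x*a + 23*x - 42*a^2 - 91*a - 35); both groups contain (72*x^2 + 102*x*a + 23*x - 42*a^2 - 91*a - 35), so (6*x - 4*a - 15) is a factor with cofactor 72*x^2 + 102*x*a + 23*x - 42*a^2 - 91*a - 35.
The cofactor groups again: 72*x^2 + 102*x*a + 23*x - 42*a^2 - 91*a - 35 = 9*x*(8*x + 14*a + 7) + (-3*a - 5)*(8*x + 14*a + 7); both groups contain (8*x + 14*a + 7), giving (9*x - 3*a - 5)*(8*x + 14*a + 7).

(9*x - 3*a - 5)*(6*x - 4*a - 15)*(8*x + 14*a + 7)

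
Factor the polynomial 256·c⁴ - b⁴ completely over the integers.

(4·c)⁴ − (b)⁴ = ((4·c)² − (b)²)((4·c)² + (b)²); the first factor splits again, the second (16·c² + b²) is irreducible.

(4·c - b)·(4·c + b)·(16·c² + b²)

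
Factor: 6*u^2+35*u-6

(6*u-1)*(u+6)

Need a pair with product 6·(-6) = -36 and sum 35: that's 36 and -1.
Split the middle term: 6*u^2+36*u - u-6 = 6*u*(u+6) - (u+6).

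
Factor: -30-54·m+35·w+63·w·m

Group as (63·w·m+35·w) + (-54·m-30) = 7·w·(9·m+5) - 6·(9·m+5).
Both groups share the factor (9·m+5).

(7·w-6)·(9·m+5)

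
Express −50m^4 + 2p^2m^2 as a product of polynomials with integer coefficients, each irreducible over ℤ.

2m^2(p − 5m)(p + 5m)

Every term has a factor of 2m^2. Then p^2 − 25m^2 = (p)² − (5m)².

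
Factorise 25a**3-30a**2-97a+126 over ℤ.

By the rational root theorem, a = 7/5 is a root, so (5a-7) divides it; the quotient is 5a**2+a-18.
The remaining quadratic factors as (a+2)(5a-9).

(5a-7)(5a-9)(a+2)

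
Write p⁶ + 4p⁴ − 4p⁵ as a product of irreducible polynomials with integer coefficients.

Pull out the common factor p⁴, leaving p² − 4p + 4.
Recognize a perfect-square trinomial with the parts 2 and p.

p⁴(p − 2)²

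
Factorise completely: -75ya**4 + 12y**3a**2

3a**2y(2y - 5a)(2y + 5a)

Every term has a factor of 3ya**2. Then 4y**2 - 25a**2 = (2y)² − (5a)².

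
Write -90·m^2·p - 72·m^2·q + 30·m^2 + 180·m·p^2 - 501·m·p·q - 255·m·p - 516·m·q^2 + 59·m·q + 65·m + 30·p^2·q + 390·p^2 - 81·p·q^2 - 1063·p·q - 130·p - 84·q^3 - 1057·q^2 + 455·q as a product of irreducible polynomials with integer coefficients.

Group: m·(-90·m·p - 72·m·q + 30·m - 15·p·q - 195·p - 12·q^2 - 151·q + 65) + (-2·p + 7·q)·(-90·m·p - 72·m·q + 30·m - 15·p·q - 195·p - 12·q^2 - 151·q + 65); both groups contain (-90·m·p - 72·m·q + 30·m - 15·p·q - 195·p - 12·q^2 - 151·q + 65), so (m - 2·p + 7·q) is a factor with cofactor -90·m·p - 72·m·q + 30·m - 15·p·q - 195·p - 12·q^2 - 151·q + 65.
The cofactor groups again: -90·m·p - 72·m·q + 30·m - 15·p·q - 195·p - 12·q^2 - 151·q + 65 = -15·p·(6·m + q + 13) + (-12·q + 5)·(6·m + q + 13); both groups contain (6·m + q + 13), giving -(15·p + 12·q - 5)·(6·m + q + 13).

-(15·p + 12·q - 5)·(6·m + q + 13)·(m - 2·p + 7·q)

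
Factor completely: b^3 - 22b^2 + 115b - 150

(b - 15)(b - 2)(b - 5)

Trying the rational-root candidates, b = 15 is a root, so (b - 15) divides it; the quotient is b^2 - 7b + 10.
The remaining quadratic factors as (b - 5)(b - 2).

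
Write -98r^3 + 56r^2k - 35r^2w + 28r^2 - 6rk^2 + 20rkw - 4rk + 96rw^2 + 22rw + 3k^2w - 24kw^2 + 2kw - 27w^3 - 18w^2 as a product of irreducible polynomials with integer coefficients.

-(7r - 3k - 3w - 2)(7r - k + 9w)(2r - w)

Group: 7r(-14r^2 + 6rk + 13rw + 4r - 3kw - 3w^2 - 2w) + (-k + 9w)(-14r^2 + 6rk + 13rw + 4r - 3kw - 3w^2 - 2w); both groups contain (-14r^2 + 6rk + 13rw + 4r - 3kw - 3w^2 - 2w), so (7r - k + 9w) is a factor with cofactor -14r^2 + 6rk + 13rw + 4r - 3kw - 3w^2 - 2w.
The cofactor groups again: -14r^2 + 6rk + 13rw + 4r - 3kw - 3w^2 - 2w = -7r(2r - w) + (3k + 3w + 2)(2r - w); both groups contain (2r - w), giving -(7r - 3k - 3w - 2)(2r - w).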